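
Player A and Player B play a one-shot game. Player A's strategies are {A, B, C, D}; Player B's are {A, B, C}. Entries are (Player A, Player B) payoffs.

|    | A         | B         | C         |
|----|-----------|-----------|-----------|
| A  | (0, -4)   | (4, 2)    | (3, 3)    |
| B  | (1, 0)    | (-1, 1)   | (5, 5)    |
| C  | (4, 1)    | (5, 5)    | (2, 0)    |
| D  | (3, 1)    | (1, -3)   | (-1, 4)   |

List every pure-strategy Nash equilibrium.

(B, C) and (C, B)

Check mutual best responses: a cell is a NE iff neither player can gain by unilaterally deviating.
Player A's best responses — vs A: C (payoff 4); vs B: C (payoff 5); vs C: B (payoff 5).
Player B's best responses — vs A: C (payoff 3); vs B: C (payoff 5); vs C: B (payoff 5); vs D: C (payoff 4).
Mutual best responses occur at (B, C) and (C, B); at each, neither player gains by switching.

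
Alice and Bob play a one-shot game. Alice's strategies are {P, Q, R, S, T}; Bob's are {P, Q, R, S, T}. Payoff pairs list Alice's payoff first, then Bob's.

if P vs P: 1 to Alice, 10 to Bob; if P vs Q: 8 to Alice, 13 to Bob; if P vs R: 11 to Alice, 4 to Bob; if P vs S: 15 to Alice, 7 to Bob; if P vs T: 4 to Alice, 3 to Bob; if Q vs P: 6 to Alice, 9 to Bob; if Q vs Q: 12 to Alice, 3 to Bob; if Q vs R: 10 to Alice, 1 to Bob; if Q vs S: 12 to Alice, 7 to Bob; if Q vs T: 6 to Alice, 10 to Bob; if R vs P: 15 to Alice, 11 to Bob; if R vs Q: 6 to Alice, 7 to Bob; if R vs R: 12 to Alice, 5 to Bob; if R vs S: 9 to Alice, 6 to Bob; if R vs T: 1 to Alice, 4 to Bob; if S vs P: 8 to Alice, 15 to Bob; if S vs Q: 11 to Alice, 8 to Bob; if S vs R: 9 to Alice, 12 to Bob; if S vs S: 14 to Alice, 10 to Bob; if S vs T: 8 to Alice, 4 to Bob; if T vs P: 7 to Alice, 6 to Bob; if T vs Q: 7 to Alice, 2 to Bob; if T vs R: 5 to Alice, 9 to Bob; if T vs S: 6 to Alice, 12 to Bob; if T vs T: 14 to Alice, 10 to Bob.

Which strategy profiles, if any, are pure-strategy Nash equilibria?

(R, P)

Check mutual best responses: a cell is a NE iff neither player can gain by unilaterally deviating.
Alice's best responses — vs P: R (payoff 15); vs Q: Q (payoff 12); vs R: R (payoff 12); vs S: P (payoff 15); vs T: T (payoff 14).
Bob's best responses — vs P: Q (payoff 13); vs Q: T (payoff 10); vs R: P (payoff 11); vs S: P (payoff 15); vs T: S (payoff 12).
The only mutual best response is (R, P); neither player gains by switching there.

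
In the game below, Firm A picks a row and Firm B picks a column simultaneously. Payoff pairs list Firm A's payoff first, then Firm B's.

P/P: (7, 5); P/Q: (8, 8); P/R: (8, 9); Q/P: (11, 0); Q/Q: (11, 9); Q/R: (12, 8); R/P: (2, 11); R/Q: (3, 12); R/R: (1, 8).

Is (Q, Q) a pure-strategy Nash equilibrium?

Holding Firm B at Q: Firm A gets 11 from Q, versus 8 from P, 3 from R. No profitable deviation for Firm A.
Holding Firm A at Q: Firm B gets 9 from Q, versus 0 from P, 8 from R. No profitable deviation for Firm B either.

Yes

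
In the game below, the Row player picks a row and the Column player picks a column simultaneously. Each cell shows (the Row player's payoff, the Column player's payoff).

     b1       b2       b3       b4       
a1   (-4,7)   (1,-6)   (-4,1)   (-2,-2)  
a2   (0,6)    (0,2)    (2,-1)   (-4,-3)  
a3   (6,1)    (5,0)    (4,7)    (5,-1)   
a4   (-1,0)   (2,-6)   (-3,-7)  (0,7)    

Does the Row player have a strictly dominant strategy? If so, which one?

Check whether one of the Row player's strategies beats all alternatives regardless of what the opponent does.
a3 strictly dominates: vs b1: 6 > each of {-4, 0, -1}; vs b2: 5 > each of {1, 0, 2}; vs b3: 4 > each of {-4, 2, -3}; vs b4: 5 > each of {-2, -4, 0}.

a3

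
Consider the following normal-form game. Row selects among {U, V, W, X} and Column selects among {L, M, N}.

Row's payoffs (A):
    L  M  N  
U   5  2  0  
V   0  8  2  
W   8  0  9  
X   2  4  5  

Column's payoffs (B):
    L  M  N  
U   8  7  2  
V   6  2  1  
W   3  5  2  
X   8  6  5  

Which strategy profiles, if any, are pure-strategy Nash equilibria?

Find each player's best response to every opponent strategy; NE are the intersections.
Row's best responses — vs L: W (payoff 8); vs M: V (payoff 8); vs N: W (payoff 9).
Column's best responses — vs U: L (payoff 8); vs V: L (payoff 6); vs W: M (payoff 5); vs X: L (payoff 8).
No cell has both players best-responding. For instance, Row's best reply to N is W, but against W Column prefers M over N.

There is no pure-strategy Nash equilibrium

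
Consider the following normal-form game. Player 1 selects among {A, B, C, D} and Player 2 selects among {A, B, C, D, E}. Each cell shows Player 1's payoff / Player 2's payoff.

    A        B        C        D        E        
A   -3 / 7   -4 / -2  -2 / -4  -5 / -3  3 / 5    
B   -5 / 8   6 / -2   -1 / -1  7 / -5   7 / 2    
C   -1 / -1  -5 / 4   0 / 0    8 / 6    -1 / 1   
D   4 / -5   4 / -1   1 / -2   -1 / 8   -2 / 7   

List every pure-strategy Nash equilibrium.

(C, D)

A profile is a Nash equilibrium when each player is best-responding to the other.
Player 1's best responses — vs A: D (payoff 4); vs B: B (payoff 6); vs C: D (payoff 1); vs D: C (payoff 8); vs E: B (payoff 7).
Player 2's best responses — vs A: A (payoff 7); vs B: A (payoff 8); vs C: D (payoff 6); vs D: D (payoff 8).
The only mutual best response is (C, D); neither player gains by switching there.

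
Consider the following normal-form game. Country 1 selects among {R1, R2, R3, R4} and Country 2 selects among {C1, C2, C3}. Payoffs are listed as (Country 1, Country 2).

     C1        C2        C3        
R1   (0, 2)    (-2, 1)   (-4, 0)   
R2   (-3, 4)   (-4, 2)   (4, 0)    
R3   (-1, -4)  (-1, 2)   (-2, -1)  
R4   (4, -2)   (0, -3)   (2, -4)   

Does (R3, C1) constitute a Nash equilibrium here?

Holding Country 2 at C1: Country 1 gets -1 from R3 but could get 4 by switching to R4. Country 1 has a profitable deviation.

No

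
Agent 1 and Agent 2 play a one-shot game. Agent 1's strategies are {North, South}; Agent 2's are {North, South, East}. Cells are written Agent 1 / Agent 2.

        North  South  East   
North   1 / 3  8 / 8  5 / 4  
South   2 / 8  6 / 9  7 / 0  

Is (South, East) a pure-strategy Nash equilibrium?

Holding Agent 2 at East: Agent 1 gets 7 from South, versus 5 from North. No profitable deviation for Agent 1.
Holding Agent 1 at South: Agent 2 gets 0 from East but could get 9 by switching to South. Agent 2 has a profitable deviation.

No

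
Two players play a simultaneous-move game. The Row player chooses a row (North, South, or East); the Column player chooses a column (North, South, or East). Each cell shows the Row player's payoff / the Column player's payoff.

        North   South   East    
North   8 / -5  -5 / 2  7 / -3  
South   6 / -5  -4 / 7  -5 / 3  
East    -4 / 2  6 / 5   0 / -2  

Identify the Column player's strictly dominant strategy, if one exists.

A strategy is strictly dominant if it gives the Column player a strictly higher payoff than every other strategy, against every choice by the opponent.
South strictly dominates: vs North: 2 > each of {-5, -3}; vs South: 7 > each of {-5, 3}; vs East: 5 > each of {2, -2}.

South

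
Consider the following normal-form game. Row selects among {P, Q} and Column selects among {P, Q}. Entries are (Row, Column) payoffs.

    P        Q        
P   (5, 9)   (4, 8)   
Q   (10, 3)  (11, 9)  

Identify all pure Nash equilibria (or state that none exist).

(Q, Q)

Check mutual best responses: a cell is a NE iff neither player can gain by unilaterally deviating.
Row's best responses — vs P: Q (payoff 10); vs Q: Q (payoff 11).
Column's best responses — vs P: P (payoff 9); vs Q: Q (payoff 9).
The only mutual best response is (Q, Q); neither player gains by switching there.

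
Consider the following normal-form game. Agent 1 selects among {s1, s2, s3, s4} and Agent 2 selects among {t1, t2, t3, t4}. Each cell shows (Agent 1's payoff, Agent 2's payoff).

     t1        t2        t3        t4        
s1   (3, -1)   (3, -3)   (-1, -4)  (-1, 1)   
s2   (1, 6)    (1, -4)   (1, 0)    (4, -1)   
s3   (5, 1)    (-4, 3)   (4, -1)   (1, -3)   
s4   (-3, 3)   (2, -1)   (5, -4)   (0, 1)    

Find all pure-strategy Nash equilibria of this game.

None

Find each player's best response to every opponent strategy; NE are the intersections.
Agent 1's best responses — vs t1: s3 (payoff 5); vs t2: s1 (payoff 3); vs t3: s4 (payoff 5); vs t4: s2 (payoff 4).
Agent 2's best responses — vs s1: t4 (payoff 1); vs s2: t1 (payoff 6); vs s3: t2 (payoff 3); vs s4: t1 (payoff 3).
No cell has both players best-responding. For instance, Agent 1's best reply to t3 is s4, but against s4 Agent 2 prefers t1 over t3.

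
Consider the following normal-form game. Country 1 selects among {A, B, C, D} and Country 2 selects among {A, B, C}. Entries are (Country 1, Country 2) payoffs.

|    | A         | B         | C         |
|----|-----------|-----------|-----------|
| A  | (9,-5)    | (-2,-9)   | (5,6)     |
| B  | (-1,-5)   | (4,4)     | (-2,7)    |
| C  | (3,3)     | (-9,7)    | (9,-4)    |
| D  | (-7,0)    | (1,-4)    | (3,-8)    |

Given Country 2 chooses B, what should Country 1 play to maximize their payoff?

B

With Country 2 fixed at B, Country 1's payoffs are: A → -2, B → 4, C → -9, D → 1.
The maximum is 4, achieved by B.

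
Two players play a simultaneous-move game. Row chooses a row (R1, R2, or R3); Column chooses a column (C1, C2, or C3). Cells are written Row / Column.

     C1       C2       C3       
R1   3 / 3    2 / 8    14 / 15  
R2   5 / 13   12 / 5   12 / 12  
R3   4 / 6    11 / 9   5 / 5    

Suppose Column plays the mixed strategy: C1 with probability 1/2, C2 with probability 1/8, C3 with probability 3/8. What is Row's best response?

Row's best reply maximizes expected payoff against the mix.
R1: (1/2)·3 + (1/8)·2 + (3/8)·14 = 7
R2: (1/2)·5 + (1/8)·12 + (3/8)·12 = 17/2
R3: (1/2)·4 + (1/8)·11 + (3/8)·5 = 21/4
Highest expected payoff is 17/2, from R2.

R2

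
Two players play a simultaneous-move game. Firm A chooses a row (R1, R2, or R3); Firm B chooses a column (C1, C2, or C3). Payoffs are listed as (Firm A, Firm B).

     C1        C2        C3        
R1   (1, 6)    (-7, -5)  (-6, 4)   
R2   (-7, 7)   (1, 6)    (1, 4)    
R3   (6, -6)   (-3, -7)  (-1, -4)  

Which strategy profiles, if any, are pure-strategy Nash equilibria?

No pure-strategy Nash equilibrium

Find each player's best response to every opponent strategy; NE are the intersections.
Firm A's best responses — vs C1: R3 (payoff 6); vs C2: R2 (payoff 1); vs C3: R2 (payoff 1).
Firm B's best responses — vs R1: C1 (payoff 6); vs R2: C1 (payoff 7); vs R3: C3 (payoff -4).
No cell has both players best-responding. For instance, Firm A's best reply to C2 is R2, but against R2 Firm B prefers C1 over C2.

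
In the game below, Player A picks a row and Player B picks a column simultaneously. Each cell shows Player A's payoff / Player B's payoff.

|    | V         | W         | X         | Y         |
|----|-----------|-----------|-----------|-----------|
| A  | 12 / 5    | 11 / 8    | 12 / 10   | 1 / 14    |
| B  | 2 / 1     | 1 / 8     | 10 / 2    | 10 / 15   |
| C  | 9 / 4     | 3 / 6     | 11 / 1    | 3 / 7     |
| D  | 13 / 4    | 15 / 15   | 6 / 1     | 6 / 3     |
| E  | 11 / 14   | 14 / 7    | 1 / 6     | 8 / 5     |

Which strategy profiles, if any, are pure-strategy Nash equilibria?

(B, Y) and (D, W)

Find each player's best response to every opponent strategy; NE are the intersections.
Player A's best responses — vs V: D (payoff 13); vs W: D (payoff 15); vs X: A (payoff 12); vs Y: B (payoff 10).
Player B's best responses — vs A: Y (payoff 14); vs B: Y (payoff 15); vs C: Y (payoff 7); vs D: W (payoff 15); vs E: V (payoff 14).
Mutual best responses occur at (B, Y) and (D, W); at each, neither player gains by switching.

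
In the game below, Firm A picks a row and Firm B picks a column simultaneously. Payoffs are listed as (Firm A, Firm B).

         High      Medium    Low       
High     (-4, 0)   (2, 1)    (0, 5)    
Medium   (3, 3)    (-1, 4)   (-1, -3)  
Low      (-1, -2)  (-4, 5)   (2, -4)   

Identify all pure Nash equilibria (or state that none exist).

Find each player's best response to every opponent strategy; NE are the intersections.
Firm A's best responses — vs High: Medium (payoff 3); vs Medium: High (payoff 2); vs Low: Low (payoff 2).
Firm B's best responses — vs High: Low (payoff 5); vs Medium: Medium (payoff 4); vs Low: Medium (payoff 5).
No cell has both players best-responding. For instance, Firm A's best reply to Medium is High, but against High Firm B prefers Low over Medium.

There is no pure-strategy Nash equilibrium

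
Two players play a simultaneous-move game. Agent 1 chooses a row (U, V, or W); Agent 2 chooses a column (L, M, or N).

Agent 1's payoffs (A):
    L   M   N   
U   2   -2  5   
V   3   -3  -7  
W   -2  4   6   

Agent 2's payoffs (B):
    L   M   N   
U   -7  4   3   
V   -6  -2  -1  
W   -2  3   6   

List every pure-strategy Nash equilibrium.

A profile is a Nash equilibrium when each player is best-responding to the other.
Agent 1's best responses — vs L: V (payoff 3); vs M: W (payoff 4); vs N: W (payoff 6).
Agent 2's best responses — vs U: M (payoff 4); vs V: N (payoff -1); vs W: N (payoff 6).
The only mutual best response is (W, N); neither player gains by switching there.

(W, N)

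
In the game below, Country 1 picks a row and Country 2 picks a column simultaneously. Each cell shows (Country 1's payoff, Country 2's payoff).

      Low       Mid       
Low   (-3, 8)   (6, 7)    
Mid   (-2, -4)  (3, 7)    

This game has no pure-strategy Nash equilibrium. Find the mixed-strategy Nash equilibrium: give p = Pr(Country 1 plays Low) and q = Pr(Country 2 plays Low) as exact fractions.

p = 11/12, q = 3/4

Each player's mixing probability is pinned down by making the *other* player indifferent.
Country 2 indifferent between Low and Mid: p·8 + (1−p)·(-4) = p·7 + (1−p)·7 ⟹ (-4) + 12p = 7 + 0p ⟹ p = 11/12.
Country 1 indifferent between Low and Mid: q·(-3) + (1−q)·6 = q·(-2) + (1−q)·3 ⟹ 6 + (-9)q = 3 + (-5)q ⟹ q = 3/4.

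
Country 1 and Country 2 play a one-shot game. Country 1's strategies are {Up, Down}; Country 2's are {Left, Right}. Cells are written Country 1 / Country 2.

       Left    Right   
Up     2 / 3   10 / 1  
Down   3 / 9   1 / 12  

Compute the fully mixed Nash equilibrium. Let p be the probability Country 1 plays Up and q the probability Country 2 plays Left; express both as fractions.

p = 3/5, q = 9/10

Each player's mixing probability is pinned down by making the *other* player indifferent.
Country 2 indifferent between Left and Right: p·3 + (1−p)·9 = p·1 + (1−p)·12 ⟹ 9 + (-6)p = 12 + (-11)p ⟹ p = 3/5.
Country 1 indifferent between Up and Down: q·2 + (1−q)·10 = q·3 + (1−q)·1 ⟹ 10 + (-8)q = 1 + 2q ⟹ q = 9/10.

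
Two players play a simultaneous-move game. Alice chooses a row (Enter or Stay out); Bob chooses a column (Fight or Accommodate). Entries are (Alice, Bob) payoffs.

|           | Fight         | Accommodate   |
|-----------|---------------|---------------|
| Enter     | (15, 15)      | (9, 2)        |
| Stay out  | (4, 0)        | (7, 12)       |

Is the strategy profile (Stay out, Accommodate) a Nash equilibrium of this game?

No

Holding Bob at Accommodate: Alice gets 7 from Stay out but could get 9 by switching to Enter. Alice has a profitable deviation.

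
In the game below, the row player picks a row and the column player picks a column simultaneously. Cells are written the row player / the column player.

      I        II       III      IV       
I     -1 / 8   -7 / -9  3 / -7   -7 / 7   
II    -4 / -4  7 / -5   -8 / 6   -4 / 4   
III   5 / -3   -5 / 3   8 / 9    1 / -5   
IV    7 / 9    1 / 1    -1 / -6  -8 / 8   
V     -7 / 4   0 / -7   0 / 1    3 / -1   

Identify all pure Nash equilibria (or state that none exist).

A profile is a Nash equilibrium when each player is best-responding to the other.
The row player's best responses — vs I: IV (payoff 7); vs II: II (payoff 7); vs III: III (payoff 8); vs IV: V (payoff 3).
The column player's best responses — vs I: I (payoff 8); vs II: III (payoff 6); vs III: III (payoff 9); vs IV: I (payoff 9); vs V: I (payoff 4).
Mutual best responses occur at (III, III) and (IV, I); at each, neither player gains by switching.

(III, III) and (IV, I)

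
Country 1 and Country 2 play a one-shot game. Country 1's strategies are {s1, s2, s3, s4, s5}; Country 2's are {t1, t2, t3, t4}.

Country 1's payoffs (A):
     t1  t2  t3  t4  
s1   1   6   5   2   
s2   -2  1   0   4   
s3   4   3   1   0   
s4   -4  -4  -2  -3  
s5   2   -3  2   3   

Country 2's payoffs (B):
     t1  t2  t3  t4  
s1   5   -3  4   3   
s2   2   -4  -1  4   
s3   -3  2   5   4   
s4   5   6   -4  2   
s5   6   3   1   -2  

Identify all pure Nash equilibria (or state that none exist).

Find each player's best response to every opponent strategy; NE are the intersections.
Country 1's best responses — vs t1: s3 (payoff 4); vs t2: s1 (payoff 6); vs t3: s1 (payoff 5); vs t4: s2 (payoff 4).
Country 2's best responses — vs s1: t1 (payoff 5); vs s2: t4 (payoff 4); vs s3: t3 (payoff 5); vs s4: t2 (payoff 6); vs s5: t1 (payoff 6).
The only mutual best response is (s2, t4); neither player gains by switching there.

(s2, t4)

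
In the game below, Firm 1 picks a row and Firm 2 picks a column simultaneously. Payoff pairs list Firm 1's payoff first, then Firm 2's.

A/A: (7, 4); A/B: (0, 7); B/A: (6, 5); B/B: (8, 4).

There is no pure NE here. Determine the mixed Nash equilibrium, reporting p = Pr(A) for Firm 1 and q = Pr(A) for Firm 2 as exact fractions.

Each player's mixing probability is pinned down by making the *other* player indifferent.
Firm 2 indifferent between A and B: p·4 + (1−p)·5 = p·7 + (1−p)·4 ⟹ 5 + (-1)p = 4 + 3p ⟹ p = 1/4.
Firm 1 indifferent between A and B: q·7 + (1−q)·0 = q·6 + (1−q)·8 ⟹ 0 + 7q = 8 + (-2)q ⟹ q = 8/9.

p = 1/4, q = 8/9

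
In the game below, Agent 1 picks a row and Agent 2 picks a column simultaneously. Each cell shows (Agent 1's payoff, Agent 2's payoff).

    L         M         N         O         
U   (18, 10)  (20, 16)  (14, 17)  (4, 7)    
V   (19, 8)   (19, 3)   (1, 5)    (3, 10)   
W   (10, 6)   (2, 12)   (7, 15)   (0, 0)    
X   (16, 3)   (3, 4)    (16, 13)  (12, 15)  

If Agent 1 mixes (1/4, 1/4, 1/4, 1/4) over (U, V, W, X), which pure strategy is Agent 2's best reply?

N

Compute Agent 2's expected payoff from each pure strategy against the given mix.
L: (1/4)·10 + (1/4)·8 + (1/4)·6 + (1/4)·3 = 27/4
M: (1/4)·16 + (1/4)·3 + (1/4)·12 + (1/4)·4 = 35/4
N: (1/4)·17 + (1/4)·5 + (1/4)·15 + (1/4)·13 = 25/2
O: (1/4)·7 + (1/4)·10 + (1/4)·0 + (1/4)·15 = 8
Highest expected payoff is 25/2, from N.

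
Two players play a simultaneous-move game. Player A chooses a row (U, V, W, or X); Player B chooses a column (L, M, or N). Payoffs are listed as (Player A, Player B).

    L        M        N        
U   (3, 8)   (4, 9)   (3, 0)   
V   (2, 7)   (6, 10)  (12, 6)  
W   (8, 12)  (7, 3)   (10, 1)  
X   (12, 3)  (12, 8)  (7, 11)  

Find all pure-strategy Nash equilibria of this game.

There is no pure-strategy Nash equilibrium

Check mutual best responses: a cell is a NE iff neither player can gain by unilaterally deviating.
Player A's best responses — vs L: X (payoff 12); vs M: X (payoff 12); vs N: V (payoff 12).
Player B's best responses — vs U: M (payoff 9); vs V: M (payoff 10); vs W: L (payoff 12); vs X: N (payoff 11).
No cell has both players best-responding. For instance, Player A's best reply to M is X, but against X Player B prefers N over M.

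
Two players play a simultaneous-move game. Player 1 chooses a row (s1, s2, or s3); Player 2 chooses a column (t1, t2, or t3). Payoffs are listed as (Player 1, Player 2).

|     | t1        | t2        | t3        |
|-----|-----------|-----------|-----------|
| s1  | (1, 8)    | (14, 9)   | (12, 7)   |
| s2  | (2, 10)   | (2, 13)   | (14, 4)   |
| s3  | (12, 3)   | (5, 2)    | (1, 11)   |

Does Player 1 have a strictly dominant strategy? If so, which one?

A strategy is strictly dominant if it gives Player 1 a strictly higher payoff than every other strategy, against every choice by the opponent.
s1 is not dominant: against t1, s2 gives 2 > 1.
s2 is not dominant: against t1, s3 gives 12 > 2.
s3 is not dominant: against t2, s1 gives 14 > 5.
No single strategy is best against every opponent action.

No strictly dominant strategy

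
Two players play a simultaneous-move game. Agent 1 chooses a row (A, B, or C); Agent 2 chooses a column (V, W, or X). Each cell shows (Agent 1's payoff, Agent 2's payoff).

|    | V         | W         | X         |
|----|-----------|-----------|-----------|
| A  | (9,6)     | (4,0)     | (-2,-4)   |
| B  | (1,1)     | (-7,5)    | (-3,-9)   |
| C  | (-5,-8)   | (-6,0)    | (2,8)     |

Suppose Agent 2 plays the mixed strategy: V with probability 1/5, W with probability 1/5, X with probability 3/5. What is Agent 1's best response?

A

Agent 1's best reply maximizes expected payoff against the mix.
A: (1/5)·9 + (1/5)·4 + (3/5)·(-2) = 7/5
B: (1/5)·1 + (1/5)·(-7) + (3/5)·(-3) = -3
C: (1/5)·(-5) + (1/5)·(-6) + (3/5)·2 = -1
Highest expected payoff is 7/5, from A.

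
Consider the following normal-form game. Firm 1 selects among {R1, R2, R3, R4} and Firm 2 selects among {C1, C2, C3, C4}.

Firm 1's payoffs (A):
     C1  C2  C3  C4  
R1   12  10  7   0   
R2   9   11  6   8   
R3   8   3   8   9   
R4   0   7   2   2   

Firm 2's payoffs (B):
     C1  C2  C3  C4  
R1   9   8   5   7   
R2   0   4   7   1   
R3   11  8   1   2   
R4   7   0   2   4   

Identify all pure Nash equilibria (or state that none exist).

Find each player's best response to every opponent strategy; NE are the intersections.
Firm 1's best responses — vs C1: R1 (payoff 12); vs C2: R2 (payoff 11); vs C3: R3 (payoff 8); vs C4: R3 (payoff 9).
Firm 2's best responses — vs R1: C1 (payoff 9); vs R2: C3 (payoff 7); vs R3: C1 (payoff 11); vs R4: C1 (payoff 7).
The only mutual best response is (R1, C1); neither player gains by switching there.

(R1, C1)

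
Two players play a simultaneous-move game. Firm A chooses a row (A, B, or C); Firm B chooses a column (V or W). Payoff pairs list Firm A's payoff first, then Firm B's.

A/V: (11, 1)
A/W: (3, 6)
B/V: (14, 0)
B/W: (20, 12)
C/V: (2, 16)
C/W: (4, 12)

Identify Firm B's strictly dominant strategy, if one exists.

No strictly dominant strategy

Check whether one of Firm B's strategies beats all alternatives regardless of what the opponent does.
V is not dominant: against A, W gives 6 > 1.
W is not dominant: against C, V gives 16 > 12.
No single strategy is best against every opponent action.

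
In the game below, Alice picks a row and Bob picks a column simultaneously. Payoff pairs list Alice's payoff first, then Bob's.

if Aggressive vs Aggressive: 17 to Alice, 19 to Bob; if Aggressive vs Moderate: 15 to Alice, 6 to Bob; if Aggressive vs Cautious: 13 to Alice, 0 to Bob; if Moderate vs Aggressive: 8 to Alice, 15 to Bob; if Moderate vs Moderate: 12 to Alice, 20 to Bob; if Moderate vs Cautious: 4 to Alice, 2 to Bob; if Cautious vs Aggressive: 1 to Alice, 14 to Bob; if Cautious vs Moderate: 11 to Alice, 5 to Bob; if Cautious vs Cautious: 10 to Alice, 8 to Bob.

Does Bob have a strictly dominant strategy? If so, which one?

A strategy is strictly dominant if it gives Bob a strictly higher payoff than every other strategy, against every choice by the opponent.
Aggressive is not dominant: against Moderate, Moderate gives 20 > 15.
Moderate is not dominant: against Aggressive, Aggressive gives 19 > 6.
Cautious is not dominant: against Aggressive, Aggressive gives 19 > 0.
No single strategy is best against every opponent action.

None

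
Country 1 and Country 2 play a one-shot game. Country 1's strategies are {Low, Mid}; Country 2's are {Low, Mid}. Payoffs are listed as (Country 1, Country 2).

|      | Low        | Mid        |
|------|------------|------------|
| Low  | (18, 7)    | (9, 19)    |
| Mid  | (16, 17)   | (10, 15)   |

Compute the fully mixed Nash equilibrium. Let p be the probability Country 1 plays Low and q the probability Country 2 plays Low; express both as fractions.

Each player's mixing probability is pinned down by making the *other* player indifferent.
Country 2 indifferent between Low and Mid: p·7 + (1−p)·17 = p·19 + (1−p)·15 ⟹ 17 + (-10)p = 15 + 4p ⟹ p = 1/7.
Country 1 indifferent between Low and Mid: q·18 + (1−q)·9 = q·16 + (1−q)·10 ⟹ 9 + 9q = 10 + 6q ⟹ q = 1/3.

p = 1/7, q = 1/3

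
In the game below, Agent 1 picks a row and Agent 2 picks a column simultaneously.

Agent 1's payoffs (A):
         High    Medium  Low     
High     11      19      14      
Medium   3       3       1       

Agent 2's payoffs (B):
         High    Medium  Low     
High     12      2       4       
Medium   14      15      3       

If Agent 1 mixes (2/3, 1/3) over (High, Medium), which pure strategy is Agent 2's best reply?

Compute Agent 2's expected payoff from each pure strategy against the given mix.
High: (2/3)·12 + (1/3)·14 = 38/3
Medium: (2/3)·2 + (1/3)·15 = 19/3
Low: (2/3)·4 + (1/3)·3 = 11/3
Highest expected payoff is 38/3, from High.

High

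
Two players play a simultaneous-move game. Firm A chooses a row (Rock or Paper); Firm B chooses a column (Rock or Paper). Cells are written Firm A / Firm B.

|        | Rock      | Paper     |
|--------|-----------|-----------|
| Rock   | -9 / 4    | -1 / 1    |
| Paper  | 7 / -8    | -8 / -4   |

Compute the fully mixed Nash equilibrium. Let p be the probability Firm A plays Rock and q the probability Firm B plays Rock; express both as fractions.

In a mixed NE each player is indifferent between their pure strategies, so the opponent's mix sets the indifference.
Firm B indifferent between Rock and Paper: p·4 + (1−p)·(-8) = p·1 + (1−p)·(-4) ⟹ (-8) + 12p = (-4) + 5p ⟹ p = 4/7.
Firm A indifferent between Rock and Paper: q·(-9) + (1−q)·(-1) = q·7 + (1−q)·(-8) ⟹ (-1) + (-8)q = (-8) + 15q ⟹ q = 7/23.

p = 4/7, q = 7/23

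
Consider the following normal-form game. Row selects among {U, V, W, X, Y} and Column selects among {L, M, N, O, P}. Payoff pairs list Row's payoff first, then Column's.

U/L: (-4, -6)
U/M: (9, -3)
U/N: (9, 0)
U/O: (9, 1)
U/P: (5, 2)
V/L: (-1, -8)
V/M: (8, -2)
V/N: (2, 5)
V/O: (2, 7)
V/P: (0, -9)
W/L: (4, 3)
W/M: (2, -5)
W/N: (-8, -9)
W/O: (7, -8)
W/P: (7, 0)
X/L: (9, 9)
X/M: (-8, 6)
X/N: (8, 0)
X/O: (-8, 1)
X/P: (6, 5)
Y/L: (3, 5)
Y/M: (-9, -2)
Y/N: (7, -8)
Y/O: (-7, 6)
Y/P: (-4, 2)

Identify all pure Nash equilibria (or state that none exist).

(X, L)

Find each player's best response to every opponent strategy; NE are the intersections.
Row's best responses — vs L: X (payoff 9); vs M: U (payoff 9); vs N: U (payoff 9); vs O: U (payoff 9); vs P: W (payoff 7).
Column's best responses — vs U: P (payoff 2); vs V: O (payoff 7); vs W: L (payoff 3); vs X: L (payoff 9); vs Y: O (payoff 6).
The only mutual best response is (X, L); neither player gains by switching there.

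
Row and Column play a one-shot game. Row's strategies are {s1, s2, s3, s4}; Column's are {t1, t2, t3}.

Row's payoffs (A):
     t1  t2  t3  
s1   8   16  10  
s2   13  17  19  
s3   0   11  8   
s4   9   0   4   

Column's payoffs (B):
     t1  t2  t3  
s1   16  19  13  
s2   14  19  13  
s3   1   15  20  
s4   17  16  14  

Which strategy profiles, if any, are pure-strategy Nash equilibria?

Check mutual best responses: a cell is a NE iff neither player can gain by unilaterally deviating.
Row's best responses — vs t1: s2 (payoff 13); vs t2: s2 (payoff 17); vs t3: s2 (payoff 19).
Column's best responses — vs s1: t2 (payoff 19); vs s2: t2 (payoff 19); vs s3: t3 (payoff 20); vs s4: t1 (payoff 17).
The only mutual best response is (s2, t2); neither player gains by switching there.

(s2, t2)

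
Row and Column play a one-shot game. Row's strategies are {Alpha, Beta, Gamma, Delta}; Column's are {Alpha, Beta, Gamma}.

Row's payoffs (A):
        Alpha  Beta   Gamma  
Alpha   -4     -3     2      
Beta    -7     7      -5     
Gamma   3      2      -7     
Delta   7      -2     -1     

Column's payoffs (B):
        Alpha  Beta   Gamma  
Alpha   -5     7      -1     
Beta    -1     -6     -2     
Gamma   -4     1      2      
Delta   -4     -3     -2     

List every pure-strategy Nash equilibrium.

There is no pure-strategy Nash equilibrium

A profile is a Nash equilibrium when each player is best-responding to the other.
Row's best responses — vs Alpha: Delta (payoff 7); vs Beta: Beta (payoff 7); vs Gamma: Alpha (payoff 2).
Column's best responses — vs Alpha: Beta (payoff 7); vs Beta: Alpha (payoff -1); vs Gamma: Gamma (payoff 2); vs Delta: Gamma (payoff -2).
No cell has both players best-responding. For instance, Row's best reply to Beta is Beta, but against Beta Column prefers Alpha over Beta.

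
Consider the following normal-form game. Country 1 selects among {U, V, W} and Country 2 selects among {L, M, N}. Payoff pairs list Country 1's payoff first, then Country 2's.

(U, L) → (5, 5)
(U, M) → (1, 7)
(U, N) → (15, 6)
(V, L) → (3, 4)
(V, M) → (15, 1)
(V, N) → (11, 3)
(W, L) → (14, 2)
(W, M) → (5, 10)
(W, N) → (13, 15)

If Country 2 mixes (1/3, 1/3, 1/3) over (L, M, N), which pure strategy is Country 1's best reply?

W

Compute Country 1's expected payoff from each pure strategy against the given mix.
U: (1/3)·5 + (1/3)·1 + (1/3)·15 = 7
V: (1/3)·3 + (1/3)·15 + (1/3)·11 = 29/3
W: (1/3)·14 + (1/3)·5 + (1/3)·13 = 32/3
Highest expected payoff is 32/3, from W.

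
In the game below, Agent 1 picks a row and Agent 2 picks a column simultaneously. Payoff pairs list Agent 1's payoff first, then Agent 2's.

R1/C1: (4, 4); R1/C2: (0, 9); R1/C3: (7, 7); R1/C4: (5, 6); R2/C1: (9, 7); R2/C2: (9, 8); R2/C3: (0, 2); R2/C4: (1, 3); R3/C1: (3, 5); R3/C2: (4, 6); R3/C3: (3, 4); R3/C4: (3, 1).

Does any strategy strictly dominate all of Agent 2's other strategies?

Check whether one of Agent 2's strategies beats all alternatives regardless of what the opponent does.
C2 strictly dominates: vs R1: 9 > each of {4, 7, 6}; vs R2: 8 > each of {7, 2, 3}; vs R3: 6 > each of {5, 4, 1}.

C2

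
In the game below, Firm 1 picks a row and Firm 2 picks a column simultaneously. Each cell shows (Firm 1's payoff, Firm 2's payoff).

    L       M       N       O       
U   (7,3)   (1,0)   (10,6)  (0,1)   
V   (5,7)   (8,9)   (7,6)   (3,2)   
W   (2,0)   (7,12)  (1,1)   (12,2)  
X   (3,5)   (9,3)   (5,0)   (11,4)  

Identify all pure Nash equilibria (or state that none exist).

Check mutual best responses: a cell is a NE iff neither player can gain by unilaterally deviating.
Firm 1's best responses — vs L: U (payoff 7); vs M: X (payoff 9); vs N: U (payoff 10); vs O: W (payoff 12).
Firm 2's best responses — vs U: N (payoff 6); vs V: M (payoff 9); vs W: M (payoff 12); vs X: L (payoff 5).
The only mutual best response is (U, N); neither player gains by switching there.

(U, N)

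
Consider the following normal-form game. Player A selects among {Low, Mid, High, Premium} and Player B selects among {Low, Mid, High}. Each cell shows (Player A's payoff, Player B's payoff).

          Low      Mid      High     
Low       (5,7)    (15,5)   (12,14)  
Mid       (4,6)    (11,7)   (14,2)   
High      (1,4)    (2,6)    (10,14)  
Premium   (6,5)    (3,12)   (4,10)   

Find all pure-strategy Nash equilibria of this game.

No pure-strategy Nash equilibrium

Check mutual best responses: a cell is a NE iff neither player can gain by unilaterally deviating.
Player A's best responses — vs Low: Premium (payoff 6); vs Mid: Low (payoff 15); vs High: Mid (payoff 14).
Player B's best responses — vs Low: High (payoff 14); vs Mid: Mid (payoff 7); vs High: High (payoff 14); vs Premium: Mid (payoff 12).
No cell has both players best-responding. For instance, Player A's best reply to Low is Premium, but against Premium Player B prefers Mid over Low.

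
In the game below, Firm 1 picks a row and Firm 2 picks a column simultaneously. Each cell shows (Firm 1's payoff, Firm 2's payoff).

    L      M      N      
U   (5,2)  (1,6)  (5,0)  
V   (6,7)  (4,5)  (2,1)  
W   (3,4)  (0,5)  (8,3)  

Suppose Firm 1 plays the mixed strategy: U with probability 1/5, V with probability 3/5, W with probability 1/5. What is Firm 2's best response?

L

Firm 2's best reply maximizes expected payoff against the mix.
L: (1/5)·2 + (3/5)·7 + (1/5)·4 = 27/5
M: (1/5)·6 + (3/5)·5 + (1/5)·5 = 26/5
N: (1/5)·0 + (3/5)·1 + (1/5)·3 = 6/5
Highest expected payoff is 27/5, from L.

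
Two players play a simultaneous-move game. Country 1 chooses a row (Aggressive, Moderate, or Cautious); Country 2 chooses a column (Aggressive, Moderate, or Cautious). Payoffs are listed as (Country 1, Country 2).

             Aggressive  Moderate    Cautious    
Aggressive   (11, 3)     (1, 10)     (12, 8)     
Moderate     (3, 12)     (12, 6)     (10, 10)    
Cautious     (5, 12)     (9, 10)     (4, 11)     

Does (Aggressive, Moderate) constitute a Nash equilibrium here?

Holding Country 2 at Moderate: Country 1 gets 1 from Aggressive but could get 12 by switching to Moderate. Country 1 has a profitable deviation.

No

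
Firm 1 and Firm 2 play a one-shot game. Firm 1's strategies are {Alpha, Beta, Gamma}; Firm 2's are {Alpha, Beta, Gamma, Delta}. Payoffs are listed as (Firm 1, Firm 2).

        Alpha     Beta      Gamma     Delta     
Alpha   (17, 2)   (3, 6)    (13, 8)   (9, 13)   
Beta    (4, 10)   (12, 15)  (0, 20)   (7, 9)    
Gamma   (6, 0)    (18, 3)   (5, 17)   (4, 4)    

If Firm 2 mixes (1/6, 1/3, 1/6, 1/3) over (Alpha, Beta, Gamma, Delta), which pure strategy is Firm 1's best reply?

Compute Firm 1's expected payoff from each pure strategy against the given mix.
Alpha: (1/6)·17 + (1/3)·3 + (1/6)·13 + (1/3)·9 = 9
Beta: (1/6)·4 + (1/3)·12 + (1/6)·0 + (1/3)·7 = 7
Gamma: (1/6)·6 + (1/3)·18 + (1/6)·5 + (1/3)·4 = 55/6
Highest expected payoff is 55/6, from Gamma.

Gamma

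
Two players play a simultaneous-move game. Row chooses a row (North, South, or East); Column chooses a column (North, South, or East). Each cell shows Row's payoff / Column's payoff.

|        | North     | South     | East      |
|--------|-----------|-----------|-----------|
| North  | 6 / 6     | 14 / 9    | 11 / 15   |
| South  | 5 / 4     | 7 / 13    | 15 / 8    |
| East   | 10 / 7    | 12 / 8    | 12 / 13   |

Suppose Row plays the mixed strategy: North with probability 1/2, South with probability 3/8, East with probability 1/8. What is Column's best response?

East

Compute Column's expected payoff from each pure strategy against the given mix.
North: (1/2)·6 + (3/8)·4 + (1/8)·7 = 43/8
South: (1/2)·9 + (3/8)·13 + (1/8)·8 = 83/8
East: (1/2)·15 + (3/8)·8 + (1/8)·13 = 97/8
Highest expected payoff is 97/8, from East.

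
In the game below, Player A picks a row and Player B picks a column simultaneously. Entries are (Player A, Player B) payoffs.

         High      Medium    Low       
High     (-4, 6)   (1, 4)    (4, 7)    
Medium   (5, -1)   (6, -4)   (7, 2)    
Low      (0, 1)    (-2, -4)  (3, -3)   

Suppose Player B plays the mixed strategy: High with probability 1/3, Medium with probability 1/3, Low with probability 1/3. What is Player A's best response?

Medium

Compute Player A's expected payoff from each pure strategy against the given mix.
High: (1/3)·(-4) + (1/3)·1 + (1/3)·4 = 1/3
Medium: (1/3)·5 + (1/3)·6 + (1/3)·7 = 6
Low: (1/3)·0 + (1/3)·(-2) + (1/3)·3 = 1/3
Highest expected payoff is 6, from Medium.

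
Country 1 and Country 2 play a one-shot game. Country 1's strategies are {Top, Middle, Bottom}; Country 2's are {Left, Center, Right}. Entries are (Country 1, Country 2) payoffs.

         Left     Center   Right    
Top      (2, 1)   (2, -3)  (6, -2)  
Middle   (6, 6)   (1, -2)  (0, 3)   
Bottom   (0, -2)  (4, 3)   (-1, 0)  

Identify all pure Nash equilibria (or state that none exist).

(Middle, Left) and (Bottom, Center)

A profile is a Nash equilibrium when each player is best-responding to the other.
Country 1's best responses — vs Left: Middle (payoff 6); vs Center: Bottom (payoff 4); vs Right: Top (payoff 6).
Country 2's best responses — vs Top: Left (payoff 1); vs Middle: Left (payoff 6); vs Bottom: Center (payoff 3).
Mutual best responses occur at (Middle, Left) and (Bottom, Center); at each, neither player gains by switching.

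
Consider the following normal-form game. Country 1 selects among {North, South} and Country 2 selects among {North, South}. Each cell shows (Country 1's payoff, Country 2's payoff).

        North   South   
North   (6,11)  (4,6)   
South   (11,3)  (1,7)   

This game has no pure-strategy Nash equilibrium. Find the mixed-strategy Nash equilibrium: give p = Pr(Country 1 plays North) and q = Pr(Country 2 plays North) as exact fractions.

p = 4/9, q = 3/8

Each player's mixing probability is pinned down by making the *other* player indifferent.
Country 2 indifferent between North and South: p·11 + (1−p)·3 = p·6 + (1−p)·7 ⟹ 3 + 8p = 7 + (-1)p ⟹ p = 4/9.
Country 1 indifferent between North and South: q·6 + (1−q)·4 = q·11 + (1−q)·1 ⟹ 4 + 2q = 1 + 10q ⟹ q = 3/8.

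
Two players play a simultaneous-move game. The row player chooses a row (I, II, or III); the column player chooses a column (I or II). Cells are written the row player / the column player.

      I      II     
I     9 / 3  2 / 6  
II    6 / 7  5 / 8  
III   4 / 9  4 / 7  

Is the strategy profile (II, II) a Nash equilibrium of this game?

Yes

Holding the column player at II: the row player gets 5 from II, versus 2 from I, 4 from III. No profitable deviation for the row player.
Holding the row player at II: the column player gets 8 from II, versus 7 from I. No profitable deviation for the column player either.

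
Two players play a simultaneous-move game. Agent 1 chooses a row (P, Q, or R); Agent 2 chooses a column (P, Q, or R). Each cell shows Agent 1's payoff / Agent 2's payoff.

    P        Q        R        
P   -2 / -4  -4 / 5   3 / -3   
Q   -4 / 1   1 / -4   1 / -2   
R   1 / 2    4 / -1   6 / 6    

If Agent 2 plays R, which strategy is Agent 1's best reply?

With Agent 2 fixed at R, Agent 1's payoffs are: P → 3, Q → 1, R → 6.
The maximum is 6, achieved by R.

R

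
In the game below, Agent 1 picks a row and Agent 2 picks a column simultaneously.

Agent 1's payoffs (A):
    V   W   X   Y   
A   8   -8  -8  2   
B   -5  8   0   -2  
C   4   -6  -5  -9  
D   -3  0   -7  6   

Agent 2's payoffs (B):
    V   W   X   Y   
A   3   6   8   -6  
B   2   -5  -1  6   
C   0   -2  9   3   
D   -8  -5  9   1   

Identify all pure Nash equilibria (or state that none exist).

A profile is a Nash equilibrium when each player is best-responding to the other.
Agent 1's best responses — vs V: A (payoff 8); vs W: B (payoff 8); vs X: B (payoff 0); vs Y: D (payoff 6).
Agent 2's best responses — vs A: X (payoff 8); vs B: Y (payoff 6); vs C: X (payoff 9); vs D: X (payoff 9).
No cell has both players best-responding. For instance, Agent 1's best reply to X is B, but against B Agent 2 prefers Y over X.

There is no pure-strategy Nash equilibrium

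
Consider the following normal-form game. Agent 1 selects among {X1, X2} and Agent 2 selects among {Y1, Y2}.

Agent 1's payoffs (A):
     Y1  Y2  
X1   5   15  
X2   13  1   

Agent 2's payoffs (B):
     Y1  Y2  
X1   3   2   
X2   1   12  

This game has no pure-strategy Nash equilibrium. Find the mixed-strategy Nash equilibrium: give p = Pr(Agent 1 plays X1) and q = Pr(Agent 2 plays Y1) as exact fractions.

In a mixed NE each player is indifferent between their pure strategies, so the opponent's mix sets the indifference.
Agent 2 indifferent between Y1 and Y2: p·3 + (1−p)·1 = p·2 + (1−p)·12 ⟹ 1 + 2p = 12 + (-10)p ⟹ p = 11/12.
Agent 1 indifferent between X1 and X2: q·5 + (1−q)·15 = q·13 + (1−q)·1 ⟹ 15 + (-10)q = 1 + 12q ⟹ q = 7/11.

p = 11/12, q = 7/11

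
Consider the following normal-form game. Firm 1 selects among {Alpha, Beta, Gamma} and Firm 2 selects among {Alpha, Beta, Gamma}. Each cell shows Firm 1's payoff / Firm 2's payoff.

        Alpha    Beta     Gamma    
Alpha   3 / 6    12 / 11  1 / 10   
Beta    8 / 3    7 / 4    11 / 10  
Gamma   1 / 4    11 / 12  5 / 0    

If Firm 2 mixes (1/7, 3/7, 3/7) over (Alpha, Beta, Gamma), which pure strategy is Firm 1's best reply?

Beta

Compute Firm 1's expected payoff from each pure strategy against the given mix.
Alpha: (1/7)·3 + (3/7)·12 + (3/7)·1 = 6
Beta: (1/7)·8 + (3/7)·7 + (3/7)·11 = 62/7
Gamma: (1/7)·1 + (3/7)·11 + (3/7)·5 = 7
Highest expected payoff is 62/7, from Beta.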